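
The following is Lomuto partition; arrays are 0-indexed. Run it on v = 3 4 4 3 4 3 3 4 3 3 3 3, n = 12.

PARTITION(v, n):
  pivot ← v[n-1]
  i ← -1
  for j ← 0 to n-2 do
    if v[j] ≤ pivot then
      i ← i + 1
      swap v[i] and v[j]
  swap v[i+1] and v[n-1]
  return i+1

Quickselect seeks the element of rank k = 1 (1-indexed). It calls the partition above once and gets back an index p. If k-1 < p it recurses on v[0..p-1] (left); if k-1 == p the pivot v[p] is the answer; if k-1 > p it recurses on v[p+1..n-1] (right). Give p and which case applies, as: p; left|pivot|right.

pivot=3, i=-1
j=0: 3≤3, i=0, swap(0,0) ⇒ 3 4 4 3 4 3 3 4 3 3 3 3
j=1: 4>3, skip
j=2: 4>3, skip
j=3: 3≤3, i=1, swap(1,3) ⇒ 3 3 4 4 4 3 3 4 3 3 3 3
j=4: 4>3, skip
j=5: 3≤3, i=2, swap(2,5) ⇒ 3 3 3 4 4 4 3 4 3 3 3 3
j=6: 3≤3, i=3, swap(3,6) ⇒ 3 3 3 3 4 4 4 4 3 3 3 3
j=7: 4>3, skip
j=8: 3≤3, i=4, swap(4,8) ⇒ 3 3 3 3 3 4 4 4 4 3 3 3
j=9: 3≤3, i=5, swap(5,9) ⇒ 3 3 3 3 3 3 4 4 4 4 3 3
j=10: 3≤3, i=6, swap(6,10) ⇒ 3 3 3 3 3 3 3 4 4 4 4 3
swap(7,11) ⇒ 3 3 3 3 3 3 3 3 4 4 4 4; return 7
p = 7; k-1 = 0 < 7 ⇒ left

7; left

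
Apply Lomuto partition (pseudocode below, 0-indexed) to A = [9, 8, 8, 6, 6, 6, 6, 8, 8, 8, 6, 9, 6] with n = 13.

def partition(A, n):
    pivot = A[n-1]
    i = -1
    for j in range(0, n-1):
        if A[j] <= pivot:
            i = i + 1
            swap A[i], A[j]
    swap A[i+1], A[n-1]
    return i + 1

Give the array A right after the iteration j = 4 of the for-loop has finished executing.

[6, 6, 8, 9, 8, 6, 6, 8, 8, 8, 6, 9, 6]

pivot = A[12] = 6; i = -1
j=0: A[0]=9 > 6 → no swap
j=1: A[1]=8 > 6 → no swap
j=2: A[2]=8 > 6 → no swap
j=3: A[3]=6 ≤ 6 → i=0, swap A[0],A[3] → [6, 8, 8, 9, 6, 6, 6, 8, 8, 8, 6, 9, 6]
j=4: A[4]=6 ≤ 6 → i=1, swap A[1],A[4] → [6, 6, 8, 9, 8, 6, 6, 8, 8, 8, 6, 9, 6]
(after j=4) A = [6, 6, 8, 9, 8, 6, 6, 8, 8, 8, 6, 9, 6]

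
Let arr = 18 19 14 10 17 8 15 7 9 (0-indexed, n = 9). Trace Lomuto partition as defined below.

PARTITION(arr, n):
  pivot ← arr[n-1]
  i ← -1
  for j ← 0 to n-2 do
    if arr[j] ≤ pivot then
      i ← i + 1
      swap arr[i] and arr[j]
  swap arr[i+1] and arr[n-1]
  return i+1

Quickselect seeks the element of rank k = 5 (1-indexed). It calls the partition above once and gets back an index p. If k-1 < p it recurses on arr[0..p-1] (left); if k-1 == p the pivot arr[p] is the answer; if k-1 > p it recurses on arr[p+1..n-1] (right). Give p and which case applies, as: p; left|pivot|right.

2; right

pivot=9, i=-1
j=0: 18>9, skip
j=1: 19>9, skip
j=2: 14>9, skip
j=3: 10>9, skip
j=4: 17>9, skip
j=5: 8≤9, i=0, swap(0,5) ⇒ 8 19 14 10 17 18 15 7 9
j=6: 15>9, skip
j=7: 7≤9, i=1, swap(1,7) ⇒ 8 7 14 10 17 18 15 19 9
swap(2,8) ⇒ 8 7 9 10 17 18 15 19 14; return 2
p = 2; k-1 = 4 > 2 ⇒ right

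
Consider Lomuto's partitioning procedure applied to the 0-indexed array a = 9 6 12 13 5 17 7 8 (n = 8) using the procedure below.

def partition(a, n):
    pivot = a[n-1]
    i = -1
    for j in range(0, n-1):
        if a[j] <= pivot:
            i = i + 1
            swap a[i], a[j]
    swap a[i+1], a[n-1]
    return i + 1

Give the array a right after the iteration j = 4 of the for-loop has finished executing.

pivot = a[7] = 8; i = -1
j=0: a[0]=9 > 8 → no swap
j=1: a[1]=6 ≤ 8 → i=0, swap a[0],a[1] → 6 9 12 13 5 17 7 8
j=2: a[2]=12 > 8 → no swap
j=3: a[3]=13 > 8 → no swap
j=4: a[4]=5 ≤ 8 → i=1, swap a[1],a[4] → 6 5 12 13 9 17 7 8
(after j=4) a = 6 5 12 13 9 17 7 8

6 5 12 13 9 17 7 8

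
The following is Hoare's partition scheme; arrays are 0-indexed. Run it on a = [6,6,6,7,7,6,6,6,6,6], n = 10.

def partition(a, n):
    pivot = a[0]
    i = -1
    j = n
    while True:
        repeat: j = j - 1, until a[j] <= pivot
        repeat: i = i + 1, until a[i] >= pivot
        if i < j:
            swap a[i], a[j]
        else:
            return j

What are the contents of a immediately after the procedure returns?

[6,6,6,6,6,7,7,6,6,6]

pivot = a[0] = 6; i = -1, j = 10
j→9 (a[9]=6≤6), i→0 (a[0]=6≥6); i<j, swap → [6,6,6,7,7,6,6,6,6,6]
j→8 (a[8]=6≤6), i→1 (a[1]=6≥6); i<j, swap → [6,6,6,7,7,6,6,6,6,6]
j→7 (a[7]=6≤6), i→2 (a[2]=6≥6); i<j, swap → [6,6,6,7,7,6,6,6,6,6]
j→6 (a[6]=6≤6), i→3 (a[3]=7≥6); i<j, swap → [6,6,6,6,7,6,7,6,6,6]
j→5 (a[5]=6≤6), i→4 (a[4]=7≥6); i<j, swap → [6,6,6,6,6,7,7,6,6,6]
j→4, i→5; i≥j, return j=4. a = [6,6,6,6,6,7,7,6,6,6]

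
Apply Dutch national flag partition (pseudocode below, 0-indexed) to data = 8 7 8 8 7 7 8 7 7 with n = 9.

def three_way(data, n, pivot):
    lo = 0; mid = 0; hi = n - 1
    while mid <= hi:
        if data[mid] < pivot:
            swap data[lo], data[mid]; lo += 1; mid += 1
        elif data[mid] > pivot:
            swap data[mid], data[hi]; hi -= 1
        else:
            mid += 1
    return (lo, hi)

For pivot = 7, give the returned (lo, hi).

lo=0 mid=0 hi=8
8>7: swap(0,8), hi=7 ⇒ 7 7 8 8 7 7 8 7 8
7=7: mid=1
7=7: mid=2
8>7: swap(2,7), hi=6 ⇒ 7 7 7 8 7 7 8 8 8
7=7: mid=3
8>7: swap(3,6), hi=5 ⇒ 7 7 7 8 7 7 8 8 8
8>7: swap(3,5), hi=4 ⇒ 7 7 7 7 7 8 8 8 8
7=7: mid=4
7=7: mid=5
done. lo=0 hi=4; data=7 7 7 7 7 8 8 8 8

(0, 4)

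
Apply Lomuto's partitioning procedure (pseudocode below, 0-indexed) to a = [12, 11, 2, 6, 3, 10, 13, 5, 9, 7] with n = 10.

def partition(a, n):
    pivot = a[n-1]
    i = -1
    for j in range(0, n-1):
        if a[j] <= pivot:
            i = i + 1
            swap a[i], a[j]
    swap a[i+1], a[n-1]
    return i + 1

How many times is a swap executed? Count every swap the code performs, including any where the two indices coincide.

pivot = a[9] = 7; i = -1
j=0: a[0]=12 > 7 → no swap
j=1: a[1]=11 > 7 → no swap
j=2: a[2]=2 ≤ 7 → i=0, swap a[0],a[2] → [2, 11, 12, 6, 3, 10, 13, 5, 9, 7]
j=3: a[3]=6 ≤ 7 → i=1, swap a[1],a[3] → [2, 6, 12, 11, 3, 10, 13, 5, 9, 7]
j=4: a[4]=3 ≤ 7 → i=2, swap a[2],a[4] → [2, 6, 3, 11, 12, 10, 13, 5, 9, 7]
j=5: a[5]=10 > 7 → no swap
j=6: a[6]=13 > 7 → no swap
j=7: a[7]=5 ≤ 7 → i=3, swap a[3],a[7] → [2, 6, 3, 5, 12, 10, 13, 11, 9, 7]
j=8: a[8]=9 > 7 → no swap
final swap a[4],a[9] → [2, 6, 3, 5, 7, 10, 13, 11, 9, 12]; return 4

5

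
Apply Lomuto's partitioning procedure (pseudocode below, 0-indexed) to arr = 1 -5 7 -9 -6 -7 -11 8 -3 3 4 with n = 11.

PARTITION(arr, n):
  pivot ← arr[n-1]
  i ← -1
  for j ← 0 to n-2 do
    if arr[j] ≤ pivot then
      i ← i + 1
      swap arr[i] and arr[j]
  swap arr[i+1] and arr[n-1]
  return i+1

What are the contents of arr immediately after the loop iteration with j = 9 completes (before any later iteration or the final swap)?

pivot=4, i=-1
j=0: 1≤4, i=0, swap(0,0) ⇒ 1 -5 7 -9 -6 -7 -11 8 -3 3 4
j=1: -5≤4, i=1, swap(1,1) ⇒ 1 -5 7 -9 -6 -7 -11 8 -3 3 4
j=2: 7>4, skip
j=3: -9≤4, i=2, swap(2,3) ⇒ 1 -5 -9 7 -6 -7 -11 8 -3 3 4
j=4: -6≤4, i=3, swap(3,4) ⇒ 1 -5 -9 -6 7 -7 -11 8 -3 3 4
j=5: -7≤4, i=4, swap(4,5) ⇒ 1 -5 -9 -6 -7 7 -11 8 -3 3 4
j=6: -11≤4, i=5, swap(5,6) ⇒ 1 -5 -9 -6 -7 -11 7 8 -3 3 4
j=7: 8>4, skip
j=8: -3≤4, i=6, swap(6,8) ⇒ 1 -5 -9 -6 -7 -11 -3 8 7 3 4
j=9: 3≤4, i=7, swap(7,9) ⇒ 1 -5 -9 -6 -7 -11 -3 3 7 8 4
(after j=9) arr = 1 -5 -9 -6 -7 -11 -3 3 7 8 4

1 -5 -9 -6 -7 -11 -3 3 7 8 4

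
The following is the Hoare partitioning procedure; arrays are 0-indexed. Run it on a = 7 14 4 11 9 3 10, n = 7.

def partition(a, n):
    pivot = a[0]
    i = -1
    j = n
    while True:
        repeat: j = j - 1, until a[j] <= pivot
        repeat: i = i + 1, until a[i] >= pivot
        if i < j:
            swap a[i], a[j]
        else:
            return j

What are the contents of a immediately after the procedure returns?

3 4 14 11 9 7 10

pivot=7
j stops at 5 (3), i stops at 0 (7); swap ⇒ 3 14 4 11 9 7 10
j stops at 2 (4), i stops at 1 (14); swap ⇒ 3 4 14 11 9 7 10
j stops at 1, i stops at 2; i≥j ⇒ return 1. a=3 4 14 11 9 7 10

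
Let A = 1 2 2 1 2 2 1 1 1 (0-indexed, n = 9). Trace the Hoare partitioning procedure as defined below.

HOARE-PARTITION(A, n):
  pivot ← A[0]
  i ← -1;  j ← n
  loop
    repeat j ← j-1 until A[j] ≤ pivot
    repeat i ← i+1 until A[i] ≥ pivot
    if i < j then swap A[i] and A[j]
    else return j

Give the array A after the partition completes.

1 1 1 1 2 2 2 2 1

pivot = A[0] = 1; i = -1, j = 9
j→8 (A[8]=1≤1), i→0 (A[0]=1≥1); i<j, swap → 1 2 2 1 2 2 1 1 1
j→7 (A[7]=1≤1), i→1 (A[1]=2≥1); i<j, swap → 1 1 2 1 2 2 1 2 1
j→6 (A[6]=1≤1), i→2 (A[2]=2≥1); i<j, swap → 1 1 1 1 2 2 2 2 1
j→3, i→3; i≥j, return j=3. A = 1 1 1 1 2 2 2 2 1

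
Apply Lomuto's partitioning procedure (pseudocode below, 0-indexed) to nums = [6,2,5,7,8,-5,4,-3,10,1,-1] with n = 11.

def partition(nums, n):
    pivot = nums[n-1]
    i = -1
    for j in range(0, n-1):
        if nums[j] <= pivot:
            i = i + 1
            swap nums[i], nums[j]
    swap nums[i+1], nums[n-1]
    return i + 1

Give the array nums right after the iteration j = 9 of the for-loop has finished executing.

[-5,-3,5,7,8,6,4,2,10,1,-1]

pivot=-1, i=-1
j=0: 6>-1, skip
j=1: 2>-1, skip
j=2: 5>-1, skip
j=3: 7>-1, skip
j=4: 8>-1, skip
j=5: -5≤-1, i=0, swap(0,5) ⇒ [-5,2,5,7,8,6,4,-3,10,1,-1]
j=6: 4>-1, skip
j=7: -3≤-1, i=1, swap(1,7) ⇒ [-5,-3,5,7,8,6,4,2,10,1,-1]
j=8: 10>-1, skip
j=9: 1>-1, skip
(after j=9) nums = [-5,-3,5,7,8,6,4,2,10,1,-1]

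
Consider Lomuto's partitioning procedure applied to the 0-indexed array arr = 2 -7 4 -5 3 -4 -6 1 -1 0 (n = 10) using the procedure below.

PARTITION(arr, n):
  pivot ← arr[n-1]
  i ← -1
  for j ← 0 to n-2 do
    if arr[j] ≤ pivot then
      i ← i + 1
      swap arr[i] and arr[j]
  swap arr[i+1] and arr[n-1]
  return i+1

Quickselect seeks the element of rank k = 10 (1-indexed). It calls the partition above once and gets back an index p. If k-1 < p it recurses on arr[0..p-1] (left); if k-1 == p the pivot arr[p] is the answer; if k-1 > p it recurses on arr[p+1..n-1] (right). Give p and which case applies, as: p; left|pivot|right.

5; right

pivot = arr[9] = 0; i = -1
j=0: arr[0]=2 > 0 → no swap
j=1: arr[1]=-7 ≤ 0 → i=0, swap arr[0],arr[1] → -7 2 4 -5 3 -4 -6 1 -1 0
j=2: arr[2]=4 > 0 → no swap
j=3: arr[3]=-5 ≤ 0 → i=1, swap arr[1],arr[3] → -7 -5 4 2 3 -4 -6 1 -1 0
j=4: arr[4]=3 > 0 → no swap
j=5: arr[5]=-4 ≤ 0 → i=2, swap arr[2],arr[5] → -7 -5 -4 2 3 4 -6 1 -1 0
j=6: arr[6]=-6 ≤ 0 → i=3, swap arr[3],arr[6] → -7 -5 -4 -6 3 4 2 1 -1 0
j=7: arr[7]=1 > 0 → no swap
j=8: arr[8]=-1 ≤ 0 → i=4, swap arr[4],arr[8] → -7 -5 -4 -6 -1 4 2 1 3 0
final swap arr[5],arr[9] → -7 -5 -4 -6 -1 0 2 1 3 4; return 5
p = 5; k-1 = 9 > 5 ⇒ right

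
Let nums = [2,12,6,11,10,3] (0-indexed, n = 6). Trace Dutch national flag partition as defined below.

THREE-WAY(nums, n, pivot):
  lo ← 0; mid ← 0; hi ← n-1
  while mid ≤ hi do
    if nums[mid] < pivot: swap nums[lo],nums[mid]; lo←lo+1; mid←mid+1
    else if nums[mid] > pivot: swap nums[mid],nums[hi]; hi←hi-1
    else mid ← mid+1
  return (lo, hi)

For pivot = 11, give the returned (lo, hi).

lo=0 mid=0 hi=5
2<11: swap(0,0), lo=1 mid=1 ⇒ [2,12,6,11,10,3]
12>11: swap(1,5), hi=4 ⇒ [2,3,6,11,10,12]
3<11: swap(1,1), lo=2 mid=2 ⇒ [2,3,6,11,10,12]
6<11: swap(2,2), lo=3 mid=3 ⇒ [2,3,6,11,10,12]
11=11: mid=4
10<11: swap(3,4), lo=4 mid=5 ⇒ [2,3,6,10,11,12]
done. lo=4 hi=4; nums=[2,3,6,10,11,12]

(4, 4)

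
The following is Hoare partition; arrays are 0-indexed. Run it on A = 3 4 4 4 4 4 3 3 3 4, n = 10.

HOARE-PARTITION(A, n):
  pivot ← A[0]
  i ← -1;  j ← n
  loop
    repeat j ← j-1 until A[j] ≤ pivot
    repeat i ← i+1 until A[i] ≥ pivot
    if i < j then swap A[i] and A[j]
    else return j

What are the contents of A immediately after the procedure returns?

3 3 3 4 4 4 4 4 3 4

pivot=3
j stops at 8 (3), i stops at 0 (3); swap ⇒ 3 4 4 4 4 4 3 3 3 4
j stops at 7 (3), i stops at 1 (4); swap ⇒ 3 3 4 4 4 4 3 4 3 4
j stops at 6 (3), i stops at 2 (4); swap ⇒ 3 3 3 4 4 4 4 4 3 4
j stops at 2, i stops at 3; i≥j ⇒ return 2. A=3 3 3 4 4 4 4 4 3 4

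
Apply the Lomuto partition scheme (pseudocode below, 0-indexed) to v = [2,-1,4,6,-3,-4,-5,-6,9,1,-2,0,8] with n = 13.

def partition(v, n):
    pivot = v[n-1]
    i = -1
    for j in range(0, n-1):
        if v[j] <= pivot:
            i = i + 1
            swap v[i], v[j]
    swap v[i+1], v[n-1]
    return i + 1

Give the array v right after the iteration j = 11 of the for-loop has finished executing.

pivot=8, i=-1
j=0: 2≤8, i=0, swap(0,0) ⇒ [2,-1,4,6,-3,-4,-5,-6,9,1,-2,0,8]
j=1: -1≤8, i=1, swap(1,1) ⇒ [2,-1,4,6,-3,-4,-5,-6,9,1,-2,0,8]
j=2: 4≤8, i=2, swap(2,2) ⇒ [2,-1,4,6,-3,-4,-5,-6,9,1,-2,0,8]
j=3: 6≤8, i=3, swap(3,3) ⇒ [2,-1,4,6,-3,-4,-5,-6,9,1,-2,0,8]
j=4: -3≤8, i=4, swap(4,4) ⇒ [2,-1,4,6,-3,-4,-5,-6,9,1,-2,0,8]
j=5: -4≤8, i=5, swap(5,5) ⇒ [2,-1,4,6,-3,-4,-5,-6,9,1,-2,0,8]
j=6: -5≤8, i=6, swap(6,6) ⇒ [2,-1,4,6,-3,-4,-5,-6,9,1,-2,0,8]
j=7: -6≤8, i=7, swap(7,7) ⇒ [2,-1,4,6,-3,-4,-5,-6,9,1,-2,0,8]
j=8: 9>8, skip
j=9: 1≤8, i=8, swap(8,9) ⇒ [2,-1,4,6,-3,-4,-5,-6,1,9,-2,0,8]
j=10: -2≤8, i=9, swap(9,10) ⇒ [2,-1,4,6,-3,-4,-5,-6,1,-2,9,0,8]
j=11: 0≤8, i=10, swap(10,11) ⇒ [2,-1,4,6,-3,-4,-5,-6,1,-2,0,9,8]
(after j=11) v = [2,-1,4,6,-3,-4,-5,-6,1,-2,0,9,8]

[2,-1,4,6,-3,-4,-5,-6,1,-2,0,9,8]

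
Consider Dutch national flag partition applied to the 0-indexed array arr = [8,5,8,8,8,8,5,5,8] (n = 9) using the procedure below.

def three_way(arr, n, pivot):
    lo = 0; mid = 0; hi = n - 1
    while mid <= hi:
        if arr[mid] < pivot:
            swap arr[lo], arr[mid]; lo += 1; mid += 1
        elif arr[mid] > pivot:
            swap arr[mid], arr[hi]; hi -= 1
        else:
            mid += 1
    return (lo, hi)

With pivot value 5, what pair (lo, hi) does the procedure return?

(0, 2)

lo=0 mid=0 hi=8
8>5: swap(0,8), hi=7 ⇒ [8,5,8,8,8,8,5,5,8]
8>5: swap(0,7), hi=6 ⇒ [5,5,8,8,8,8,5,8,8]
5=5: mid=1
5=5: mid=2
8>5: swap(2,6), hi=5 ⇒ [5,5,5,8,8,8,8,8,8]
5=5: mid=3
8>5: swap(3,5), hi=4 ⇒ [5,5,5,8,8,8,8,8,8]
8>5: swap(3,4), hi=3 ⇒ [5,5,5,8,8,8,8,8,8]
8>5: swap(3,3), hi=2 ⇒ [5,5,5,8,8,8,8,8,8]
done. lo=0 hi=2; arr=[5,5,5,8,8,8,8,8,8]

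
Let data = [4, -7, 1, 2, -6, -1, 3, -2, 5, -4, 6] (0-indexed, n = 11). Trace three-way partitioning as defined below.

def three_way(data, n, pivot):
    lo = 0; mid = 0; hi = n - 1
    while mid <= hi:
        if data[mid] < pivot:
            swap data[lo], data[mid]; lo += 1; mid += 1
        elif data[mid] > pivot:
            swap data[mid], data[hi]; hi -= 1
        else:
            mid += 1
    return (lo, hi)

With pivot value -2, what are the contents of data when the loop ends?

[-4, -7, -6, -2, -1, 3, 2, 5, 1, 6, 4]

lo=0 mid=0 hi=10
4>-2: swap(0,10), hi=9 ⇒ [6, -7, 1, 2, -6, -1, 3, -2, 5, -4, 4]
6>-2: swap(0,9), hi=8 ⇒ [-4, -7, 1, 2, -6, -1, 3, -2, 5, 6, 4]
-4<-2: swap(0,0), lo=1 mid=1 ⇒ [-4, -7, 1, 2, -6, -1, 3, -2, 5, 6, 4]
-7<-2: swap(1,1), lo=2 mid=2 ⇒ [-4, -7, 1, 2, -6, -1, 3, -2, 5, 6, 4]
1>-2: swap(2,8), hi=7 ⇒ [-4, -7, 5, 2, -6, -1, 3, -2, 1, 6, 4]
5>-2: swap(2,7), hi=6 ⇒ [-4, -7, -2, 2, -6, -1, 3, 5, 1, 6, 4]
-2=-2: mid=3
2>-2: swap(3,6), hi=5 ⇒ [-4, -7, -2, 3, -6, -1, 2, 5, 1, 6, 4]
3>-2: swap(3,5), hi=4 ⇒ [-4, -7, -2, -1, -6, 3, 2, 5, 1, 6, 4]
-1>-2: swap(3,4), hi=3 ⇒ [-4, -7, -2, -6, -1, 3, 2, 5, 1, 6, 4]
-6<-2: swap(2,3), lo=3 mid=4 ⇒ [-4, -7, -6, -2, -1, 3, 2, 5, 1, 6, 4]
done. lo=3 hi=3; data=[-4, -7, -6, -2, -1, 3, 2, 5, 1, 6, 4]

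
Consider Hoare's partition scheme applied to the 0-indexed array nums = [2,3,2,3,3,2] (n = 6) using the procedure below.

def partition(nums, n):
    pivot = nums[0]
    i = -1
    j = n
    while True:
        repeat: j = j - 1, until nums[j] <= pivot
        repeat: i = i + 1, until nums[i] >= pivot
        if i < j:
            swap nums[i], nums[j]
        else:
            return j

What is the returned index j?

pivot=2
j stops at 5 (2), i stops at 0 (2); swap ⇒ [2,3,2,3,3,2]
j stops at 2 (2), i stops at 1 (3); swap ⇒ [2,2,3,3,3,2]
j stops at 1, i stops at 2; i≥j ⇒ return 1. nums=[2,2,3,3,3,2]

1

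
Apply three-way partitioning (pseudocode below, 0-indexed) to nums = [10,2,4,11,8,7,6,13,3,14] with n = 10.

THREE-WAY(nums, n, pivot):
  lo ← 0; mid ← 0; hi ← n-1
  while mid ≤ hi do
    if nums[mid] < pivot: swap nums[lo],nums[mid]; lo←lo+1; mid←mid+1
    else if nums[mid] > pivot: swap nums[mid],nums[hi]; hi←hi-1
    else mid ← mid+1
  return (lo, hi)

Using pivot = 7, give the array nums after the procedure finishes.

[3,2,4,6,7,8,13,11,14,10]

pivot = 7; lo=0, mid=0, hi=9
nums[mid]=10>7: swap nums[0],nums[9]; hi=8 → [14,2,4,11,8,7,6,13,3,10]
nums[mid]=14>7: swap nums[0],nums[8]; hi=7 → [3,2,4,11,8,7,6,13,14,10]
nums[mid]=3<7: swap nums[0],nums[0]; lo=1,mid=1 → [3,2,4,11,8,7,6,13,14,10]
nums[mid]=2<7: swap nums[1],nums[1]; lo=2,mid=2 → [3,2,4,11,8,7,6,13,14,10]
nums[mid]=4<7: swap nums[2],nums[2]; lo=3,mid=3 → [3,2,4,11,8,7,6,13,14,10]
nums[mid]=11>7: swap nums[3],nums[7]; hi=6 → [3,2,4,13,8,7,6,11,14,10]
nums[mid]=13>7: swap nums[3],nums[6]; hi=5 → [3,2,4,6,8,7,13,11,14,10]
nums[mid]=6<7: swap nums[3],nums[3]; lo=4,mid=4 → [3,2,4,6,8,7,13,11,14,10]
nums[mid]=8>7: swap nums[4],nums[5]; hi=4 → [3,2,4,6,7,8,13,11,14,10]
nums[mid]=7=7: mid=5
end: lo=4, hi=4; nums = [3,2,4,6,7,8,13,11,14,10]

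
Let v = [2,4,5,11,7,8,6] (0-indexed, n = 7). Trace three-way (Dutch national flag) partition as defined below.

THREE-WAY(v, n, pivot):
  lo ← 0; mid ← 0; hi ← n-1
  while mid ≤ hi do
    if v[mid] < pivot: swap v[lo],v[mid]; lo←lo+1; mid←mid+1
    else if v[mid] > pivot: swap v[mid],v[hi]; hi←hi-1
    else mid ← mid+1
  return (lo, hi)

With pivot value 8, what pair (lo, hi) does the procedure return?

lo=0 mid=0 hi=6
2<8: swap(0,0), lo=1 mid=1 ⇒ [2,4,5,11,7,8,6]
4<8: swap(1,1), lo=2 mid=2 ⇒ [2,4,5,11,7,8,6]
5<8: swap(2,2), lo=3 mid=3 ⇒ [2,4,5,11,7,8,6]
11>8: swap(3,6), hi=5 ⇒ [2,4,5,6,7,8,11]
6<8: swap(3,3), lo=4 mid=4 ⇒ [2,4,5,6,7,8,11]
7<8: swap(4,4), lo=5 mid=5 ⇒ [2,4,5,6,7,8,11]
8=8: mid=6
done. lo=5 hi=5; v=[2,4,5,6,7,8,11]

(5, 5)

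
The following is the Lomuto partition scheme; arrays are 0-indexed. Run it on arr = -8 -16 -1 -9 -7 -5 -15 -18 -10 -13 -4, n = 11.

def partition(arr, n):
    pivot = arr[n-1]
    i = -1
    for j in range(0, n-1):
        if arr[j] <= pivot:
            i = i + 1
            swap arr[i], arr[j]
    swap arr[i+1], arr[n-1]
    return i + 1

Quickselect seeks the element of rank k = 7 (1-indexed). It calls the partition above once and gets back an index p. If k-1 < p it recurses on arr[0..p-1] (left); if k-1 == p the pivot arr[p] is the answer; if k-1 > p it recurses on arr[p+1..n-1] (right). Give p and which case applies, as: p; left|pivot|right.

9; left

pivot=-4, i=-1
j=0: -8≤-4, i=0, swap(0,0) ⇒ -8 -16 -1 -9 -7 -5 -15 -18 -10 -13 -4
j=1: -16≤-4, i=1, swap(1,1) ⇒ -8 -16 -1 -9 -7 -5 -15 -18 -10 -13 -4
j=2: -1>-4, skip
j=3: -9≤-4, i=2, swap(2,3) ⇒ -8 -16 -9 -1 -7 -5 -15 -18 -10 -13 -4
j=4: -7≤-4, i=3, swap(3,4) ⇒ -8 -16 -9 -7 -1 -5 -15 -18 -10 -13 -4
j=5: -5≤-4, i=4, swap(4,5) ⇒ -8 -16 -9 -7 -5 -1 -15 -18 -10 -13 -4
j=6: -15≤-4, i=5, swap(5,6) ⇒ -8 -16 -9 -7 -5 -15 -1 -18 -10 -13 -4
j=7: -18≤-4, i=6, swap(6,7) ⇒ -8 -16 -9 -7 -5 -15 -18 -1 -10 -13 -4
j=8: -10≤-4, i=7, swap(7,8) ⇒ -8 -16 -9 -7 -5 -15 -18 -10 -1 -13 -4
j=9: -13≤-4, i=8, swap(8,9) ⇒ -8 -16 -9 -7 -5 -15 -18 -10 -13 -1 -4
swap(9,10) ⇒ -8 -16 -9 -7 -5 -15 -18 -10 -13 -4 -1; return 9
p = 9; k-1 = 6 < 9 ⇒ left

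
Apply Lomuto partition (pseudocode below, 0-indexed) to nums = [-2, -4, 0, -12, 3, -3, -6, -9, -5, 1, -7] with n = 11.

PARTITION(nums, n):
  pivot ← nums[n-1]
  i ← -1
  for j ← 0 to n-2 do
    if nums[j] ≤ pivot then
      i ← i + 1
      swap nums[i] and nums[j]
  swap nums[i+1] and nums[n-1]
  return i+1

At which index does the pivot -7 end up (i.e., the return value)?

pivot = nums[10] = -7; i = -1
j=0: nums[0]=-2 > -7 → no swap
j=1: nums[1]=-4 > -7 → no swap
j=2: nums[2]=0 > -7 → no swap
j=3: nums[3]=-12 ≤ -7 → i=0, swap nums[0],nums[3] → [-12, -4, 0, -2, 3, -3, -6, -9, -5, 1, -7]
j=4: nums[4]=3 > -7 → no swap
j=5: nums[5]=-3 > -7 → no swap
j=6: nums[6]=-6 > -7 → no swap
j=7: nums[7]=-9 ≤ -7 → i=1, swap nums[1],nums[7] → [-12, -9, 0, -2, 3, -3, -6, -4, -5, 1, -7]
j=8: nums[8]=-5 > -7 → no swap
j=9: nums[9]=1 > -7 → no swap
final swap nums[2],nums[10] → [-12, -9, -7, -2, 3, -3, -6, -4, -5, 1, 0]; return 2

2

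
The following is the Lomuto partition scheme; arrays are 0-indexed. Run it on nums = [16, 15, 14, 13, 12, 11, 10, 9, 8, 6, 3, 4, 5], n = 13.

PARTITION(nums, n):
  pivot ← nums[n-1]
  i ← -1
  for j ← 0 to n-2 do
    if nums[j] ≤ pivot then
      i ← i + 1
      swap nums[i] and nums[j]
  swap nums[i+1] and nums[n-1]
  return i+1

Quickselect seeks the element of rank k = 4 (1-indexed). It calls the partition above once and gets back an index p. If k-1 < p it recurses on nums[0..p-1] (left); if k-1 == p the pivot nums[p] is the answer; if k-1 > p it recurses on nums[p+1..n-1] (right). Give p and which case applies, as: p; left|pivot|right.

2; right

pivot = nums[12] = 5; i = -1
j=0: nums[0]=16 > 5 → no swap
j=1: nums[1]=15 > 5 → no swap
j=2: nums[2]=14 > 5 → no swap
j=3: nums[3]=13 > 5 → no swap
j=4: nums[4]=12 > 5 → no swap
j=5: nums[5]=11 > 5 → no swap
j=6: nums[6]=10 > 5 → no swap
j=7: nums[7]=9 > 5 → no swap
j=8: nums[8]=8 > 5 → no swap
j=9: nums[9]=6 > 5 → no swap
j=10: nums[10]=3 ≤ 5 → i=0, swap nums[0],nums[10] → [3, 15, 14, 13, 12, 11, 10, 9, 8, 6, 16, 4, 5]
j=11: nums[11]=4 ≤ 5 → i=1, swap nums[1],nums[11] → [3, 4, 14, 13, 12, 11, 10, 9, 8, 6, 16, 15, 5]
final swap nums[2],nums[12] → [3, 4, 5, 13, 12, 11, 10, 9, 8, 6, 16, 15, 14]; return 2
p = 2; k-1 = 3 > 2 ⇒ right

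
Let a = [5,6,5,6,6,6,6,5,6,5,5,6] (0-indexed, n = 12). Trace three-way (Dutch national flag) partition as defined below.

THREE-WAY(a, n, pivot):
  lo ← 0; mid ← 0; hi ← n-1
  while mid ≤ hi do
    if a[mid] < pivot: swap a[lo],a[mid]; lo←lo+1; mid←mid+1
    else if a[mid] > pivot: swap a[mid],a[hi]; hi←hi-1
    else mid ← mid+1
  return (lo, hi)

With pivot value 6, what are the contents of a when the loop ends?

[5,5,5,5,5,6,6,6,6,6,6,6]

pivot = 6; lo=0, mid=0, hi=11
a[mid]=5<6: swap a[0],a[0]; lo=1,mid=1 → [5,6,5,6,6,6,6,5,6,5,5,6]
a[mid]=6=6: mid=2
a[mid]=5<6: swap a[1],a[2]; lo=2,mid=3 → [5,5,6,6,6,6,6,5,6,5,5,6]
a[mid]=6=6: mid=4
a[mid]=6=6: mid=5
a[mid]=6=6: mid=6
a[mid]=6=6: mid=7
a[mid]=5<6: swap a[2],a[7]; lo=3,mid=8 → [5,5,5,6,6,6,6,6,6,5,5,6]
a[mid]=6=6: mid=9
a[mid]=5<6: swap a[3],a[9]; lo=4,mid=10 → [5,5,5,5,6,6,6,6,6,6,5,6]
a[mid]=5<6: swap a[4],a[10]; lo=5,mid=11 → [5,5,5,5,5,6,6,6,6,6,6,6]
a[mid]=6=6: mid=12
end: lo=5, hi=11; a = [5,5,5,5,5,6,6,6,6,6,6,6]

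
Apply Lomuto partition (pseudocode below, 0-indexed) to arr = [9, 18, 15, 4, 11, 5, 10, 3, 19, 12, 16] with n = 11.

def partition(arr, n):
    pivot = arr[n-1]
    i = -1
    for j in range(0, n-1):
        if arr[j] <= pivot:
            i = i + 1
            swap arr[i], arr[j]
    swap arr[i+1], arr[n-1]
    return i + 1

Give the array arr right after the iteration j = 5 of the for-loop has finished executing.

pivot = arr[10] = 16; i = -1
j=0: arr[0]=9 ≤ 16 → i=0, swap arr[0],arr[0] (no change) → [9, 18, 15, 4, 11, 5, 10, 3, 19, 12, 16]
j=1: arr[1]=18 > 16 → no swap
j=2: arr[2]=15 ≤ 16 → i=1, swap arr[1],arr[2] → [9, 15, 18, 4, 11, 5, 10, 3, 19, 12, 16]
j=3: arr[3]=4 ≤ 16 → i=2, swap arr[2],arr[3] → [9, 15, 4, 18, 11, 5, 10, 3, 19, 12, 16]
j=4: arr[4]=11 ≤ 16 → i=3, swap arr[3],arr[4] → [9, 15, 4, 11, 18, 5, 10, 3, 19, 12, 16]
j=5: arr[5]=5 ≤ 16 → i=4, swap arr[4],arr[5] → [9, 15, 4, 11, 5, 18, 10, 3, 19, 12, 16]
(after j=5) arr = [9, 15, 4, 11, 5, 18, 10, 3, 19, 12, 16]

[9, 15, 4, 11, 5, 18, 10, 3, 19, 12, 16]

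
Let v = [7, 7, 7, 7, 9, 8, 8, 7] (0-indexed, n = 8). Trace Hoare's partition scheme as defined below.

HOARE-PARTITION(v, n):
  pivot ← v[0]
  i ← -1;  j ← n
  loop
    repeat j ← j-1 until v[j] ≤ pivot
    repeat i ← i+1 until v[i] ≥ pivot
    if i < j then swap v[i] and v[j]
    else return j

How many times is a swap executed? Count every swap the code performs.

pivot = v[0] = 7; i = -1, j = 8
j→7 (v[7]=7≤7), i→0 (v[0]=7≥7); i<j, swap → [7, 7, 7, 7, 9, 8, 8, 7]
j→3 (v[3]=7≤7), i→1 (v[1]=7≥7); i<j, swap → [7, 7, 7, 7, 9, 8, 8, 7]
j→2, i→2; i≥j, return j=2. v = [7, 7, 7, 7, 9, 8, 8, 7]

2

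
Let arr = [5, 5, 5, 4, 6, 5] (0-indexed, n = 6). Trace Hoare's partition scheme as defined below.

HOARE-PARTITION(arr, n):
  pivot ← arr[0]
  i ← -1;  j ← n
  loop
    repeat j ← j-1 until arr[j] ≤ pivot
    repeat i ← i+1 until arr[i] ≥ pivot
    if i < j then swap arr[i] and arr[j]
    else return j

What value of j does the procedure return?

2

pivot = arr[0] = 5; i = -1, j = 6
j→5 (arr[5]=5≤5), i→0 (arr[0]=5≥5); i<j, swap → [5, 5, 5, 4, 6, 5]
j→3 (arr[3]=4≤5), i→1 (arr[1]=5≥5); i<j, swap → [5, 4, 5, 5, 6, 5]
j→2, i→2; i≥j, return j=2. arr = [5, 4, 5, 5, 6, 5]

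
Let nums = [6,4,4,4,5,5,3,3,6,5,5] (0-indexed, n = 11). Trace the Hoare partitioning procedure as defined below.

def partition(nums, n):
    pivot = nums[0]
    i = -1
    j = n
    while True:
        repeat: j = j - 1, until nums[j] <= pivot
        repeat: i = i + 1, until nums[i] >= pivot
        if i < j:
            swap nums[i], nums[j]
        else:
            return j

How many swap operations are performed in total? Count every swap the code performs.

2

pivot=6
j stops at 10 (5), i stops at 0 (6); swap ⇒ [5,4,4,4,5,5,3,3,6,5,6]
j stops at 9 (5), i stops at 8 (6); swap ⇒ [5,4,4,4,5,5,3,3,5,6,6]
j stops at 8, i stops at 9; i≥j ⇒ return 8. nums=[5,4,4,4,5,5,3,3,5,6,6]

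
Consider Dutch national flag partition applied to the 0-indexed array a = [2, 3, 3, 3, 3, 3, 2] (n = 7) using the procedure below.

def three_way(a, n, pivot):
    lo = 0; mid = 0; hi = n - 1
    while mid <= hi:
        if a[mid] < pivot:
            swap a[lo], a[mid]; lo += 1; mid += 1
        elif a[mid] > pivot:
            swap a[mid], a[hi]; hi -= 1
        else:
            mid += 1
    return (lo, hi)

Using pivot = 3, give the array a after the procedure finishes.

[2, 2, 3, 3, 3, 3, 3]

pivot = 3; lo=0, mid=0, hi=6
a[mid]=2<3: swap a[0],a[0]; lo=1,mid=1 → [2, 3, 3, 3, 3, 3, 2]
a[mid]=3=3: mid=2
a[mid]=3=3: mid=3
a[mid]=3=3: mid=4
a[mid]=3=3: mid=5
a[mid]=3=3: mid=6
a[mid]=2<3: swap a[1],a[6]; lo=2,mid=7 → [2, 2, 3, 3, 3, 3, 3]
end: lo=2, hi=6; a = [2, 2, 3, 3, 3, 3, 3]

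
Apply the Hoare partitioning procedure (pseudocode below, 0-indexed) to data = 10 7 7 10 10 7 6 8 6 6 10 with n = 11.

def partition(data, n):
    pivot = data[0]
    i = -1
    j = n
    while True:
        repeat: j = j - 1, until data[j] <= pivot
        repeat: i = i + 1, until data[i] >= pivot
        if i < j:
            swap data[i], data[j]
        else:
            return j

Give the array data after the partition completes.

pivot=10
j stops at 10 (10), i stops at 0 (10); swap ⇒ 10 7 7 10 10 7 6 8 6 6 10
j stops at 9 (6), i stops at 3 (10); swap ⇒ 10 7 7 6 10 7 6 8 6 10 10
j stops at 8 (6), i stops at 4 (10); swap ⇒ 10 7 7 6 6 7 6 8 10 10 10
j stops at 7, i stops at 8; i≥j ⇒ return 7. data=10 7 7 6 6 7 6 8 10 10 10

10 7 7 6 6 7 6 8 10 10 10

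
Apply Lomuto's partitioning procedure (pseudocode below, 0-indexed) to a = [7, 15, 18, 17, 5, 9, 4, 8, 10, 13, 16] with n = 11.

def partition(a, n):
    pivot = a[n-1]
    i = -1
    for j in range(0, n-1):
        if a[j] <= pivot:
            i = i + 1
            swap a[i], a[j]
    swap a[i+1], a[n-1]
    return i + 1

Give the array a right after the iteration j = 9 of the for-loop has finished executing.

pivot = a[10] = 16; i = -1
j=0: a[0]=7 ≤ 16 → i=0, swap a[0],a[0] (no change) → [7, 15, 18, 17, 5, 9, 4, 8, 10, 13, 16]
j=1: a[1]=15 ≤ 16 → i=1, swap a[1],a[1] (no change) → [7, 15, 18, 17, 5, 9, 4, 8, 10, 13, 16]
j=2: a[2]=18 > 16 → no swap
j=3: a[3]=17 > 16 → no swap
j=4: a[4]=5 ≤ 16 → i=2, swap a[2],a[4] → [7, 15, 5, 17, 18, 9, 4, 8, 10, 13, 16]
j=5: a[5]=9 ≤ 16 → i=3, swap a[3],a[5] → [7, 15, 5, 9, 18, 17, 4, 8, 10, 13, 16]
j=6: a[6]=4 ≤ 16 → i=4, swap a[4],a[6] → [7, 15, 5, 9, 4, 17, 18, 8, 10, 13, 16]
j=7: a[7]=8 ≤ 16 → i=5, swap a[5],a[7] → [7, 15, 5, 9, 4, 8, 18, 17, 10, 13, 16]
j=8: a[8]=10 ≤ 16 → i=6, swap a[6],a[8] → [7, 15, 5, 9, 4, 8, 10, 17, 18, 13, 16]
j=9: a[9]=13 ≤ 16 → i=7, swap a[7],a[9] → [7, 15, 5, 9, 4, 8, 10, 13, 18, 17, 16]
(after j=9) a = [7, 15, 5, 9, 4, 8, 10, 13, 18, 17, 16]

[7, 15, 5, 9, 4, 8, 10, 13, 18, 17, 16]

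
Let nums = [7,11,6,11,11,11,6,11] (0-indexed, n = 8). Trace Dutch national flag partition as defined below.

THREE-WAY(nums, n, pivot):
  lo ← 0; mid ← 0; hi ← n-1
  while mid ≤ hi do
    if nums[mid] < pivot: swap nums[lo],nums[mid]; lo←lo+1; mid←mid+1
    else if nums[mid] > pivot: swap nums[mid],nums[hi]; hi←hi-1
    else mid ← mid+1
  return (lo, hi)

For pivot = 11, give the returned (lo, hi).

(3, 7)

pivot = 11; lo=0, mid=0, hi=7
nums[mid]=7<11: swap nums[0],nums[0]; lo=1,mid=1 → [7,11,6,11,11,11,6,11]
nums[mid]=11=11: mid=2
nums[mid]=6<11: swap nums[1],nums[2]; lo=2,mid=3 → [7,6,11,11,11,11,6,11]
nums[mid]=11=11: mid=4
nums[mid]=11=11: mid=5
nums[mid]=11=11: mid=6
nums[mid]=6<11: swap nums[2],nums[6]; lo=3,mid=7 → [7,6,6,11,11,11,11,11]
nums[mid]=11=11: mid=8
end: lo=3, hi=7; nums = [7,6,6,11,11,11,11,11]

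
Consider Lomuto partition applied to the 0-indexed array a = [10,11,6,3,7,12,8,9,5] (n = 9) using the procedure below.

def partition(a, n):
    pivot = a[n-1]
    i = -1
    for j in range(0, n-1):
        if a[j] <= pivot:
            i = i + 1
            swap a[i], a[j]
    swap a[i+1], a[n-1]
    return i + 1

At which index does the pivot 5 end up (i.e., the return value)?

pivot = a[8] = 5; i = -1
j=0: a[0]=10 > 5 → no swap
j=1: a[1]=11 > 5 → no swap
j=2: a[2]=6 > 5 → no swap
j=3: a[3]=3 ≤ 5 → i=0, swap a[0],a[3] → [3,11,6,10,7,12,8,9,5]
j=4: a[4]=7 > 5 → no swap
j=5: a[5]=12 > 5 → no swap
j=6: a[6]=8 > 5 → no swap
j=7: a[7]=9 > 5 → no swap
final swap a[1],a[8] → [3,5,6,10,7,12,8,9,11]; return 1

1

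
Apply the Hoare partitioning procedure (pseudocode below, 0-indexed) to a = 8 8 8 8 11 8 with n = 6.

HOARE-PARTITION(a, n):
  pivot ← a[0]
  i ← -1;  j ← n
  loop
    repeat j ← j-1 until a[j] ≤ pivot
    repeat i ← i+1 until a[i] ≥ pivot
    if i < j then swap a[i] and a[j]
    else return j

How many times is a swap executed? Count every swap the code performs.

pivot=8
j stops at 5 (8), i stops at 0 (8); swap ⇒ 8 8 8 8 11 8
j stops at 3 (8), i stops at 1 (8); swap ⇒ 8 8 8 8 11 8
j stops at 2, i stops at 2; i≥j ⇒ return 2. a=8 8 8 8 11 8

2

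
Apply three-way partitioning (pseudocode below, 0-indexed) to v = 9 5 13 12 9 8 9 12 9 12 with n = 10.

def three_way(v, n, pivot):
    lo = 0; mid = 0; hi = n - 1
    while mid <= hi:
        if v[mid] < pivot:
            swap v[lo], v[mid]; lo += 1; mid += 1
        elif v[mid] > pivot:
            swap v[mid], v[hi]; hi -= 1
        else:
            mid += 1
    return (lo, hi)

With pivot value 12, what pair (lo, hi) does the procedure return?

lo=0 mid=0 hi=9
9<12: swap(0,0), lo=1 mid=1 ⇒ 9 5 13 12 9 8 9 12 9 12
5<12: swap(1,1), lo=2 mid=2 ⇒ 9 5 13 12 9 8 9 12 9 12
13>12: swap(2,9), hi=8 ⇒ 9 5 12 12 9 8 9 12 9 13
12=12: mid=3
12=12: mid=4
9<12: swap(2,4), lo=3 mid=5 ⇒ 9 5 9 12 12 8 9 12 9 13
8<12: swap(3,5), lo=4 mid=6 ⇒ 9 5 9 8 12 12 9 12 9 13
9<12: swap(4,6), lo=5 mid=7 ⇒ 9 5 9 8 9 12 12 12 9 13
12=12: mid=8
9<12: swap(5,8), lo=6 mid=9 ⇒ 9 5 9 8 9 9 12 12 12 13
done. lo=6 hi=8; v=9 5 9 8 9 9 12 12 12 13

(6, 8)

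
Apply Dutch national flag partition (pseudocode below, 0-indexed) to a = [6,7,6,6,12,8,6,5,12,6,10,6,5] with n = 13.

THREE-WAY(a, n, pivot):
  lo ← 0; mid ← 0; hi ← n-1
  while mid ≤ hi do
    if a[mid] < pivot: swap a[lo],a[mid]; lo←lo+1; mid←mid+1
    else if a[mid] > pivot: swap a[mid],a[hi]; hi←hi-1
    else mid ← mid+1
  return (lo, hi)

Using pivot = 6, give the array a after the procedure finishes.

pivot = 6; lo=0, mid=0, hi=12
a[mid]=6=6: mid=1
a[mid]=7>6: swap a[1],a[12]; hi=11 → [6,5,6,6,12,8,6,5,12,6,10,6,7]
a[mid]=5<6: swap a[0],a[1]; lo=1,mid=2 → [5,6,6,6,12,8,6,5,12,6,10,6,7]
a[mid]=6=6: mid=3
a[mid]=6=6: mid=4
a[mid]=12>6: swap a[4],a[11]; hi=10 → [5,6,6,6,6,8,6,5,12,6,10,12,7]
a[mid]=6=6: mid=5
a[mid]=8>6: swap a[5],a[10]; hi=9 → [5,6,6,6,6,10,6,5,12,6,8,12,7]
a[mid]=10>6: swap a[5],a[9]; hi=8 → [5,6,6,6,6,6,6,5,12,10,8,12,7]
a[mid]=6=6: mid=6
a[mid]=6=6: mid=7
a[mid]=5<6: swap a[1],a[7]; lo=2,mid=8 → [5,5,6,6,6,6,6,6,12,10,8,12,7]
a[mid]=12>6: swap a[8],a[8]; hi=7 → [5,5,6,6,6,6,6,6,12,10,8,12,7]
end: lo=2, hi=7; a = [5,5,6,6,6,6,6,6,12,10,8,12,7]

[5,5,6,6,6,6,6,6,12,10,8,12,7]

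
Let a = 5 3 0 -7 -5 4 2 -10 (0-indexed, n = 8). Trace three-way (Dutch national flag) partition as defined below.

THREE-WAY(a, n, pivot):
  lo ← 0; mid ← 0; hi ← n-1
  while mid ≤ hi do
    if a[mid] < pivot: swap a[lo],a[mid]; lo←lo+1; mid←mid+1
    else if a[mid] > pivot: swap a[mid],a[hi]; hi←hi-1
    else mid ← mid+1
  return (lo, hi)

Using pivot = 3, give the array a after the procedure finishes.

-10 0 -7 -5 2 3 4 5

pivot = 3; lo=0, mid=0, hi=7
a[mid]=5>3: swap a[0],a[7]; hi=6 → -10 3 0 -7 -5 4 2 5
a[mid]=-10<3: swap a[0],a[0]; lo=1,mid=1 → -10 3 0 -7 -5 4 2 5
a[mid]=3=3: mid=2
a[mid]=0<3: swap a[1],a[2]; lo=2,mid=3 → -10 0 3 -7 -5 4 2 5
a[mid]=-7<3: swap a[2],a[3]; lo=3,mid=4 → -10 0 -7 3 -5 4 2 5
a[mid]=-5<3: swap a[3],a[4]; lo=4,mid=5 → -10 0 -7 -5 3 4 2 5
a[mid]=4>3: swap a[5],a[6]; hi=5 → -10 0 -7 -5 3 2 4 5
a[mid]=2<3: swap a[4],a[5]; lo=5,mid=6 → -10 0 -7 -5 2 3 4 5
end: lo=5, hi=5; a = -10 0 -7 -5 2 3 4 5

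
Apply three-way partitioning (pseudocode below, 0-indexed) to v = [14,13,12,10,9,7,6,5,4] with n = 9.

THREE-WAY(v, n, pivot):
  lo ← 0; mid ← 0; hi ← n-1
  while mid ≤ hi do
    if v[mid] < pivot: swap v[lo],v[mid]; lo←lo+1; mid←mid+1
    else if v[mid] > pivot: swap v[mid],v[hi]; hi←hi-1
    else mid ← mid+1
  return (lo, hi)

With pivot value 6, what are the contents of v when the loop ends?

[4,5,6,9,7,10,12,13,14]

lo=0 mid=0 hi=8
14>6: swap(0,8), hi=7 ⇒ [4,13,12,10,9,7,6,5,14]
4<6: swap(0,0), lo=1 mid=1 ⇒ [4,13,12,10,9,7,6,5,14]
13>6: swap(1,7), hi=6 ⇒ [4,5,12,10,9,7,6,13,14]
5<6: swap(1,1), lo=2 mid=2 ⇒ [4,5,12,10,9,7,6,13,14]
12>6: swap(2,6), hi=5 ⇒ [4,5,6,10,9,7,12,13,14]
6=6: mid=3
10>6: swap(3,5), hi=4 ⇒ [4,5,6,7,9,10,12,13,14]
7>6: swap(3,4), hi=3 ⇒ [4,5,6,9,7,10,12,13,14]
9>6: swap(3,3), hi=2 ⇒ [4,5,6,9,7,10,12,13,14]
done. lo=2 hi=2; v=[4,5,6,9,7,10,12,13,14]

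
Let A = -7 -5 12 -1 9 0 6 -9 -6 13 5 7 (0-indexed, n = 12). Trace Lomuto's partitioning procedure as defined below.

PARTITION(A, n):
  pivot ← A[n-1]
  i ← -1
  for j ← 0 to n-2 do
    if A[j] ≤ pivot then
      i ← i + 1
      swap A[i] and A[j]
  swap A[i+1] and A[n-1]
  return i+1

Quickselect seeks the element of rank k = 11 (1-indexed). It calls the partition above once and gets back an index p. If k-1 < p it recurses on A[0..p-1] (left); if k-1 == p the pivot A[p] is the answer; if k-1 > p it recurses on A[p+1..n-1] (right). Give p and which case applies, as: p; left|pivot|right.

8; right

pivot=7, i=-1
j=0: -7≤7, i=0, swap(0,0) ⇒ -7 -5 12 -1 9 0 6 -9 -6 13 5 7
j=1: -5≤7, i=1, swap(1,1) ⇒ -7 -5 12 -1 9 0 6 -9 -6 13 5 7
j=2: 12>7, skip
j=3: -1≤7, i=2, swap(2,3) ⇒ -7 -5 -1 12 9 0 6 -9 -6 13 5 7
j=4: 9>7, skip
j=5: 0≤7, i=3, swap(3,5) ⇒ -7 -5 -1 0 9 12 6 -9 -6 13 5 7
j=6: 6≤7, i=4, swap(4,6) ⇒ -7 -5 -1 0 6 12 9 -9 -6 13 5 7
j=7: -9≤7, i=5, swap(5,7) ⇒ -7 -5 -1 0 6 -9 9 12 -6 13 5 7
j=8: -6≤7, i=6, swap(6,8) ⇒ -7 -5 -1 0 6 -9 -6 12 9 13 5 7
j=9: 13>7, skip
j=10: 5≤7, i=7, swap(7,10) ⇒ -7 -5 -1 0 6 -9 -6 5 9 13 12 7
swap(8,11) ⇒ -7 -5 -1 0 6 -9 -6 5 7 13 12 9; return 8
p = 8; k-1 = 10 > 8 ⇒ right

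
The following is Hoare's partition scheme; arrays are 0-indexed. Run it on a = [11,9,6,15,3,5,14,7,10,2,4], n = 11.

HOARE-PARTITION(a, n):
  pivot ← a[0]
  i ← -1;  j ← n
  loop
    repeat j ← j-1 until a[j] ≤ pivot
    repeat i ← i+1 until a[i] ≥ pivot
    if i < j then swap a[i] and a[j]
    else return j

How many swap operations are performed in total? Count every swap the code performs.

pivot = a[0] = 11; i = -1, j = 11
j→10 (a[10]=4≤11), i→0 (a[0]=11≥11); i<j, swap → [4,9,6,15,3,5,14,7,10,2,11]
j→9 (a[9]=2≤11), i→3 (a[3]=15≥11); i<j, swap → [4,9,6,2,3,5,14,7,10,15,11]
j→8 (a[8]=10≤11), i→6 (a[6]=14≥11); i<j, swap → [4,9,6,2,3,5,10,7,14,15,11]
j→7, i→8; i≥j, return j=7. a = [4,9,6,2,3,5,10,7,14,15,11]

3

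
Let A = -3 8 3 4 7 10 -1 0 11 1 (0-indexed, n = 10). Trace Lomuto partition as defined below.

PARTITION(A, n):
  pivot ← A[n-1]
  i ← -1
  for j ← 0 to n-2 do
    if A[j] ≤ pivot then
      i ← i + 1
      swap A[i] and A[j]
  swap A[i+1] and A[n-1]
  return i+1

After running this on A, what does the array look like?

pivot = A[9] = 1; i = -1
j=0: A[0]=-3 ≤ 1 → i=0, swap A[0],A[0] (no change) → -3 8 3 4 7 10 -1 0 11 1
j=1: A[1]=8 > 1 → no swap
j=2: A[2]=3 > 1 → no swap
j=3: A[3]=4 > 1 → no swap
j=4: A[4]=7 > 1 → no swap
j=5: A[5]=10 > 1 → no swap
j=6: A[6]=-1 ≤ 1 → i=1, swap A[1],A[6] → -3 -1 3 4 7 10 8 0 11 1
j=7: A[7]=0 ≤ 1 → i=2, swap A[2],A[7] → -3 -1 0 4 7 10 8 3 11 1
j=8: A[8]=11 > 1 → no swap
final swap A[3],A[9] → -3 -1 0 1 7 10 8 3 11 4; return 3

-3 -1 0 1 7 10 8 3 11 4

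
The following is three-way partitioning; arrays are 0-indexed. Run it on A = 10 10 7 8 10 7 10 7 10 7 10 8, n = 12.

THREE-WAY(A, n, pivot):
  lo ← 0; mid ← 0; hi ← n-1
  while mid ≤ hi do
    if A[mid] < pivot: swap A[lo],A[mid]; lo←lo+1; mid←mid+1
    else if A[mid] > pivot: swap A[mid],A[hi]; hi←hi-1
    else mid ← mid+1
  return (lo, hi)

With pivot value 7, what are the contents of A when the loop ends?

lo=0 mid=0 hi=11
10>7: swap(0,11), hi=10 ⇒ 8 10 7 8 10 7 10 7 10 7 10 10
8>7: swap(0,10), hi=9 ⇒ 10 10 7 8 10 7 10 7 10 7 8 10
10>7: swap(0,9), hi=8 ⇒ 7 10 7 8 10 7 10 7 10 10 8 10
7=7: mid=1
10>7: swap(1,8), hi=7 ⇒ 7 10 7 8 10 7 10 7 10 10 8 10
10>7: swap(1,7), hi=6 ⇒ 7 7 7 8 10 7 10 10 10 10 8 10
7=7: mid=2
7=7: mid=3
8>7: swap(3,6), hi=5 ⇒ 7 7 7 10 10 7 8 10 10 10 8 10
10>7: swap(3,5), hi=4 ⇒ 7 7 7 7 10 10 8 10 10 10 8 10
7=7: mid=4
10>7: swap(4,4), hi=3 ⇒ 7 7 7 7 10 10 8 10 10 10 8 10
done. lo=0 hi=3; A=7 7 7 7 10 10 8 10 10 10 8 10

7 7 7 7 10 10 8 10 10 10 8 10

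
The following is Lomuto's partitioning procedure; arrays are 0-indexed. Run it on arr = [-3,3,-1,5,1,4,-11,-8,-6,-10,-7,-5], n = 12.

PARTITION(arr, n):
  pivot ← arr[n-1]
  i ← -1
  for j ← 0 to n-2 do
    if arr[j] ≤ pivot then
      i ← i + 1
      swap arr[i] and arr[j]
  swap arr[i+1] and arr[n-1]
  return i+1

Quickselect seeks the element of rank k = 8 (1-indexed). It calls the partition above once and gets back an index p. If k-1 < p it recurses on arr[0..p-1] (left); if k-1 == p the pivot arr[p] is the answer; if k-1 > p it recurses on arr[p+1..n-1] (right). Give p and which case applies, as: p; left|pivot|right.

pivot=-5, i=-1
j=0: -3>-5, skip
j=1: 3>-5, skip
j=2: -1>-5, skip
j=3: 5>-5, skip
j=4: 1>-5, skip
j=5: 4>-5, skip
j=6: -11≤-5, i=0, swap(0,6) ⇒ [-11,3,-1,5,1,4,-3,-8,-6,-10,-7,-5]
j=7: -8≤-5, i=1, swap(1,7) ⇒ [-11,-8,-1,5,1,4,-3,3,-6,-10,-7,-5]
j=8: -6≤-5, i=2, swap(2,8) ⇒ [-11,-8,-6,5,1,4,-3,3,-1,-10,-7,-5]
j=9: -10≤-5, i=3, swap(3,9) ⇒ [-11,-8,-6,-10,1,4,-3,3,-1,5,-7,-5]
j=10: -7≤-5, i=4, swap(4,10) ⇒ [-11,-8,-6,-10,-7,4,-3,3,-1,5,1,-5]
swap(5,11) ⇒ [-11,-8,-6,-10,-7,-5,-3,3,-1,5,1,4]; return 5
p = 5; k-1 = 7 > 5 ⇒ right

5; right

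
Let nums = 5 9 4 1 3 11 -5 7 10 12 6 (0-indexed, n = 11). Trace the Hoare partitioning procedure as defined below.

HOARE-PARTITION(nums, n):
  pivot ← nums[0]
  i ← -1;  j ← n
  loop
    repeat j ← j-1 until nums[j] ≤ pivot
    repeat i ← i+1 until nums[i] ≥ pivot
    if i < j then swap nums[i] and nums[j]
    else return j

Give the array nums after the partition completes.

pivot = nums[0] = 5; i = -1, j = 11
j→6 (nums[6]=-5≤5), i→0 (nums[0]=5≥5); i<j, swap → -5 9 4 1 3 11 5 7 10 12 6
j→4 (nums[4]=3≤5), i→1 (nums[1]=9≥5); i<j, swap → -5 3 4 1 9 11 5 7 10 12 6
j→3, i→4; i≥j, return j=3. nums = -5 3 4 1 9 11 5 7 10 12 6

-5 3 4 1 9 11 5 7 10 12 6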